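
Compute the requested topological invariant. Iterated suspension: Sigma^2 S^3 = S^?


Each suspension raises dimension by 1: Sigma S^n = S^{n+1}.
Sigma^2 S^3 = S^{3+2} = S^5

5


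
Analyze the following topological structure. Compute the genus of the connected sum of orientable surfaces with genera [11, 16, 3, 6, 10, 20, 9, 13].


Genus is additive under connected sum of orientable surfaces.
g = 11 + 16 + 3 + 6 + 10 + 20 + 9 + 13 = 88

88


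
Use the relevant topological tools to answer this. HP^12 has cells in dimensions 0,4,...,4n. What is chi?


HP^12 has one cell in each dimension 0, 4, ..., 4*12 (12+1 cells, all even-dim).
chi = 12 + 1 = 13

13


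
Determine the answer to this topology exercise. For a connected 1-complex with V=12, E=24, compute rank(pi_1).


For a connected graph: rank(pi_1) = b_1 = E - V + 1 = 1 - chi.
chi = V - E = 12 - 24 = -12.
rank = 1 - (-12) = 24 - 12 + 1 = 13

13


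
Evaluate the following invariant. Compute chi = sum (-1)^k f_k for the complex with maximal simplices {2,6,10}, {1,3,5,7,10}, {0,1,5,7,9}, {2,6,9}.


Enumerate all faces; f-vector: f_0=9, f_1=22, f_2=21, f_3=10, f_4=2.
chi = sum (-1)^k f_k = 0

0


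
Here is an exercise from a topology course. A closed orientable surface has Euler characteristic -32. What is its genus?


chi = 2 - 2g for closed orientable surfaces.
-32 = 2 - 2g
2g = 2 - (-32) = 34
g = 17

17


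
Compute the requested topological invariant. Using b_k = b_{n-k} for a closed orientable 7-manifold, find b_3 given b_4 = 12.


Poincare duality for closed orientable n-manifolds: b_k = b_{n-k}.
Here n = 7, so b_3 = b_4 = 12

12


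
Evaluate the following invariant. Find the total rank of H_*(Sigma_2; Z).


For Sigma_2: b_0 = 1, b_1 = 2g = 4, b_2 = 1.
Total = 1 + 4 + 1 = 6

6


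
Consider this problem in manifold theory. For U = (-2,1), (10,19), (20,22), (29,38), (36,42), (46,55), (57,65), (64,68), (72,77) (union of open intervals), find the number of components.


Sort and merge overlapping open intervals.
Merged: (-2,1), (10,19), (20,22), (29,42), (46,55), (57,68), (72,77).
Number of components = 7

7


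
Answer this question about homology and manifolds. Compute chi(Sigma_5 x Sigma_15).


chi(Sigma_5) = 2 - 2*5 = -8
chi(Sigma_15) = 2 - 2*15 = -28
chi(product) = (-8) * (-28) = 224

224


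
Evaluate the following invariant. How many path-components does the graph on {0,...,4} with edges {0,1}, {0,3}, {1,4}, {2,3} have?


Run DFS/union-find over 5 vertices.
V = 5, E = 4.
Number of components = 1

1


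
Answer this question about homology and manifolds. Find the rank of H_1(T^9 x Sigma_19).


pi_1(A x B) = pi_1(A) x pi_1(B); rank of abelianization = b_1.
b_1(T^9) = 9, b_1(Sigma_19) = 2*19 = 38.
b_1(product) = 9 + 38 = 47

47


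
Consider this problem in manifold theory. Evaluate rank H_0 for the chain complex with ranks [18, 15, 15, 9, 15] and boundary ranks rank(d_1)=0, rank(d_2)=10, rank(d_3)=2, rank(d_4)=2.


rank H_k = rank(ker d_k) - rank(im d_{k+1}).
rank(ker d_0) = rank(C_0) - rank(d_0) = 18 - 0 = 18.
rank(im d_{0+1}) = 0.
rank H_0 = 18 - 0 = 18

18


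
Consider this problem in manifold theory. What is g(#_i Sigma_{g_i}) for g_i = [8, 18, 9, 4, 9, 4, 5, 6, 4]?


Genus is additive under connected sum of orientable surfaces.
g = 8 + 18 + 9 + 4 + 9 + 4 + 5 + 6 + 4 = 67

67


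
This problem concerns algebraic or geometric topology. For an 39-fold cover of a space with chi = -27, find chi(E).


For a finite covering: chi(E) = (number of sheets) * chi(B).
chi(E) = 39 * (-27) = -1053

-1053


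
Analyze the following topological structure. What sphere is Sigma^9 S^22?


Each suspension raises dimension by 1: Sigma S^n = S^{n+1}.
Sigma^9 S^22 = S^{22+9} = S^31

31


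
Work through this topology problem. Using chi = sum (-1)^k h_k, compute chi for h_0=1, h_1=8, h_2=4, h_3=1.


Handles of index k contribute (-1)^k to chi (same as CW cells).
chi = (1) + (-8) + (4) + (-1) = -4

-4


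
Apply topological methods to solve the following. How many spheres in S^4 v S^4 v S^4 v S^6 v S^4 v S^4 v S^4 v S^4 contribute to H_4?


For a wedge of spheres, H_k (k>0) is free on one generator per sphere of dimension k.
Spheres of dimension 4: count = 7.
b_4 = 7

7


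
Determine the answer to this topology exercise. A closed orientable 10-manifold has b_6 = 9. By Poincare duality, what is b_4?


Poincare duality for closed orientable n-manifolds: b_k = b_{n-k}.
Here n = 10, so b_4 = b_6 = 9

9


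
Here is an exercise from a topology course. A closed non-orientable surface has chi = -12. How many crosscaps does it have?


chi = 2 - k for closed non-orientable surfaces with k crosscaps.
-12 = 2 - k
k = 2 - (-12) = 14

14


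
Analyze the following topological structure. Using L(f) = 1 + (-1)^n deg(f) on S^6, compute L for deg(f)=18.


On S^6: L(f) = tr(f_0*) + (-1)^6 tr(f_6*) = 1 + (-1)^6 * deg(f).
L(f) = 1 + (-1)^6 * 18 = 1 + 18 = 19

19


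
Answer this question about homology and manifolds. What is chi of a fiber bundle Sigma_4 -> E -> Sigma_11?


For a fiber bundle F -> E -> B (with CW structure): chi(E) = chi(B) * chi(F).
chi(Sigma_11) = -20, chi(Sigma_4) = -6.
chi(E) = (-20) * (-6) = 120

120


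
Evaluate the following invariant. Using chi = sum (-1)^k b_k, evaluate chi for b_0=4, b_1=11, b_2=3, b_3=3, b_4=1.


chi = sum_k (-1)^k b_k.
= (4) + (-11) + (3) + (-3) + (1)
= -6

-6


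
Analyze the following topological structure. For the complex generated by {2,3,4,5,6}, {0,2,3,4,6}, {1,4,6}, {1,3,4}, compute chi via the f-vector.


Enumerate all faces; f-vector: f_0=7, f_1=17, f_2=18, f_3=9, f_4=2.
chi = sum (-1)^k f_k = 1

1


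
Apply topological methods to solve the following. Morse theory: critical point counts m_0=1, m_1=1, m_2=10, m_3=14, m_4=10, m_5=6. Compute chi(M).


Morse theory: chi(M) = sum_k (-1)^k m_k where m_k = #(index-k critical points).
= (1) + (-1) + (10) + (-14) + (10) + (-6) = 0

0


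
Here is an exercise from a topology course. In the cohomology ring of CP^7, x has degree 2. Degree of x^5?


|x| = 2 in H^*(CP^n).
|x^5| = 5 * |x| = 5 * 2 = 10

10


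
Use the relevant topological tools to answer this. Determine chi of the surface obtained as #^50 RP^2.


For a non-orientable closed surface with k crosscaps: chi = 2 - k.
Here k = 50.
chi = 2 - 50 = -48

-48


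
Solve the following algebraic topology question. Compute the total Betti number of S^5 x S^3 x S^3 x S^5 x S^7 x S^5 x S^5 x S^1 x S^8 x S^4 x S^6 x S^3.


Total Betti number is multiplicative under products.
Each S^d (d>=1) has total Betti number 2.
There are 12 sphere factors.
Total = 2^12 = 4096

4096


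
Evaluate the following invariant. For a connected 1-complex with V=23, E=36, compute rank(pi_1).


For a connected graph: rank(pi_1) = b_1 = E - V + 1 = 1 - chi.
chi = V - E = 23 - 36 = -13.
rank = 1 - (-13) = 36 - 23 + 1 = 14

14


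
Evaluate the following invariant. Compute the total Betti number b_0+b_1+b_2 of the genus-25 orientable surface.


For Sigma_25: b_0 = 1, b_1 = 2g = 50, b_2 = 1.
Total = 1 + 50 + 1 = 52

52


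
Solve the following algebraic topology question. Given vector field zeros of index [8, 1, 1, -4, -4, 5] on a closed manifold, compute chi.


Poincare-Hopf: chi(M) = sum of indices of zeros.
chi = (8) + (1) + (1) + (-4) + (-4) + (5) = 7

7


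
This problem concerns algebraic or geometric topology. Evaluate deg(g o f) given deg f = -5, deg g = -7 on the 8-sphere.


Degree is multiplicative under composition: deg(g o f) = deg(g) * deg(f).
= -7 * -5 = 35

35


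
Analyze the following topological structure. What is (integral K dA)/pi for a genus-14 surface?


Gauss-Bonnet: integral K dA = 2*pi*chi(M).
chi(Sigma_14) = 2 - 2*14 = -26.
(integral K dA)/pi = 2*chi = 2*(-26) = -52

-52


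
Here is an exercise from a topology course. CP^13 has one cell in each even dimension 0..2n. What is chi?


CP^13 has one cell in each even dimension 0, 2, ..., 2*13 (13+1 cells total).
All cells are even-dimensional, so chi = number of cells.
chi = 13 + 1 = 14

14


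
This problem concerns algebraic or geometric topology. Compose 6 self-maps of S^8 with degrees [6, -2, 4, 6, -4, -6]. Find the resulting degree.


Degree is multiplicative: deg(composition) = product of degrees.
= (6) * (-2) * (4) * (6) * (-4) * (-6) = -6912

-6912


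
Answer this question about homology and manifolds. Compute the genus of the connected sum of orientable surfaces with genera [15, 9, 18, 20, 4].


Genus is additive under connected sum of orientable surfaces.
g = 15 + 9 + 18 + 20 + 4 = 66

66


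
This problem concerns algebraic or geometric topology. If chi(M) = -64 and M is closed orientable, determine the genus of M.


chi = 2 - 2g for closed orientable surfaces.
-64 = 2 - 2g
2g = 2 - (-64) = 66
g = 33

33


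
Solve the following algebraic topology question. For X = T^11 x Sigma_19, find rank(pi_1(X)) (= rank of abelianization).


pi_1(A x B) = pi_1(A) x pi_1(B); rank of abelianization = b_1.
b_1(T^11) = 11, b_1(Sigma_19) = 2*19 = 38.
b_1(product) = 11 + 38 = 49

49


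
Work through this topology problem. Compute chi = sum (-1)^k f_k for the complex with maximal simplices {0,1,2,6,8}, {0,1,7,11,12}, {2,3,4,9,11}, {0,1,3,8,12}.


Enumerate all faces; f-vector: f_0=11, f_1=34, f_2=38, f_3=20, f_4=4.
chi = sum (-1)^k f_k = -1

-1


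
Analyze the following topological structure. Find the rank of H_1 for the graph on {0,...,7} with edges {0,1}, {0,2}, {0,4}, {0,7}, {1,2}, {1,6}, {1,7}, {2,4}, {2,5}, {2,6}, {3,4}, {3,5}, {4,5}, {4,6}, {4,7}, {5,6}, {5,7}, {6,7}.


b_1 = E - V + (number of components).
E = 18, V = 8, components = 1.
b_1 = 18 - 8 + 1 = 11

11


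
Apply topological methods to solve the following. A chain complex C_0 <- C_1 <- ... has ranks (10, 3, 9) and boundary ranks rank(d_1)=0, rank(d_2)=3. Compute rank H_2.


rank H_k = rank(ker d_k) - rank(im d_{k+1}).
rank(ker d_2) = rank(C_2) - rank(d_2) = 9 - 3 = 6.
rank(im d_{2+1}) = 0.
rank H_2 = 6 - 0 = 6

6


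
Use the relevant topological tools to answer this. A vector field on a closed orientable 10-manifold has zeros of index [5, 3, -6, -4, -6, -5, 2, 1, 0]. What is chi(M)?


Poincare-Hopf: chi(M) = sum of indices of zeros.
chi = (5) + (3) + (-6) + (-4) + (-6) + (-5) + (2) + (1) + (0) = -10

-10


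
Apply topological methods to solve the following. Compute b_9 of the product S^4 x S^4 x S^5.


Each S^d has Poincare polynomial 1 + t^d.
The product S^4 x S^4 x S^5 has Poincare polynomial prod(1+t^d_i).
Expanding: b_0=1, b_4=2, b_5=1, b_8=1, b_9=2, b_13=1.
b_9 = 2

2


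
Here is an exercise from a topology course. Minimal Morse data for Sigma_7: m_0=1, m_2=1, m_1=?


A perfect Morse function has m_k = b_k.
For Sigma_7: b_0=1, b_1=2g=14, b_2=1.
Saddles m_1 = 2g = 14

14


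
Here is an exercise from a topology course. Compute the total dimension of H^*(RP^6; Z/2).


H^k(RP^6; Z/2) = Z/2 for each 0 <= k <= 6.
Total dimension = 6 + 1 = 7

7


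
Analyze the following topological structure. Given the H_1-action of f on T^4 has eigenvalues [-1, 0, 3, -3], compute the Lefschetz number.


For a torus self-map: L(f) = det(I - A) where A acts on H_1.
L(f) = (1--1) * (1-0) * (1-3) * (1--3) = 2 * 1 * -2 * 4 = -16

-16


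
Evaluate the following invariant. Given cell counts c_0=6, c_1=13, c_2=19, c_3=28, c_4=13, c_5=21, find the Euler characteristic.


chi = sum_k (-1)^k c_k.
= (-1)^0*6 + (-1)^1*13 + (-1)^2*19 + (-1)^3*28 + (-1)^4*13 + (-1)^5*21
= (6) + (-13) + (19) + (-28) + (13) + (-21)
= -24

-24


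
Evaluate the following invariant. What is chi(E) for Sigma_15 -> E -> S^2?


chi(S^2) = 2 (n even), chi(Sigma_15) = 2 - 2*15 = -28.
chi(E) = 2 * (-28) = -56

-56


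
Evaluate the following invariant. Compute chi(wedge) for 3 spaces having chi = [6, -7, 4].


chi(A v B) = chi(A) + chi(B) - 1 (one point identified).
For 3 spaces: chi = (sum chi_i) - (3 - 1).
sum = 3; chi = 3 - 2 = 1

1


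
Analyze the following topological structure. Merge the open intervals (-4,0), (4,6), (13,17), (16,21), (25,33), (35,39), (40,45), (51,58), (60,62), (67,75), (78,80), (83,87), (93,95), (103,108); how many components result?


Sort and merge overlapping open intervals.
Merged: (-4,0), (4,6), (13,21), (25,33), (35,39), (40,45), (51,58), (60,62), (67,75), (78,80), (83,87), (93,95), (103,108).
Number of components = 13

13


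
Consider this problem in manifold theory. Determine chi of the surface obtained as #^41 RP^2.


For a non-orientable closed surface with k crosscaps: chi = 2 - k.
Here k = 41.
chi = 2 - 41 = -39

-39


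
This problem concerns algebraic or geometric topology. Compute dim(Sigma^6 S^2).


Each suspension raises dimension by 1: Sigma S^n = S^{n+1}.
Sigma^6 S^2 = S^{2+6} = S^8

8


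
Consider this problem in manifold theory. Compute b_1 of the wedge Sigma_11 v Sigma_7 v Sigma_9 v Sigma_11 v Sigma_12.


For a wedge X v Y: reduced H_k(X v Y) = H_k(X) + H_k(Y).
Each Sigma_g contributes b_1 = 2g.
b_1 = 22 + 14 + 18 + 22 + 24 = 100

100


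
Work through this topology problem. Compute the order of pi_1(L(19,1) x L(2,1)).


pi_1(X x Y) = pi_1(X) x pi_1(Y).
pi_1(L(19,1)) = Z/19, pi_1(L(2,1)) = Z/2.
|Z/19 x Z/2| = 19 * 2 = 38

38


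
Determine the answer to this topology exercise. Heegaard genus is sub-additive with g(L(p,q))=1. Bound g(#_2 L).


Heegaard genus satisfies g(A#B) <= g(A) + g(B).
Each lens space has g = 1.
Upper bound: 2 * 1 = 2

2


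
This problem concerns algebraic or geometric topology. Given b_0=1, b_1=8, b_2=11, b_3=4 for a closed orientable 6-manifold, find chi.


By Poincare duality b_k = b_{6-k}, so full Betti numbers: b_0=1, b_1=8, b_2=11, b_3=4, b_4=11, b_5=8, b_6=1.
chi = sum (-1)^k b_k = 4

4


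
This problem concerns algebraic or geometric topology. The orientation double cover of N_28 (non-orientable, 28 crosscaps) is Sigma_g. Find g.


chi(N_28) = 2 - 28 = -26.
Double cover: chi(Sigma_g) = 2 * chi(N_28) = 2*(-26) = -52.
2 - 2g = -52, so g = (2 - (-52))/2 = 54/2 = 27

27


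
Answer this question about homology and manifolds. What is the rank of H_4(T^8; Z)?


By the Kunneth formula, b_k(T^n) = C(n,k).
b_4(T^8) = C(8,4).
C(8,4) = 8!/(4!*4!) = 70

70


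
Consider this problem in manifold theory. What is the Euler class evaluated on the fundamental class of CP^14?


For any closed oriented manifold, <e(TM),[M]> = chi(M).
chi(CP^14) = 14+1 = 15

15


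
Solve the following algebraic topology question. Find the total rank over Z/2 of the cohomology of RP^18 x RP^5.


dim H^*(RP^n; Z/2) = n+1 (one Z/2 in each degree 0..n).
Total Betti number is multiplicative.
Total = (18+1) * (5+1) = 19 * 6 = 114

114


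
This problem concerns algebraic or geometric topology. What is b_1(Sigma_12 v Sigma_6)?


For a wedge: H_1(A v B) = H_1(A) + H_1(B).
b_1(Sigma_12) = 24, b_1(Sigma_6) = 12.
b_1 = 24 + 12 = 36

36


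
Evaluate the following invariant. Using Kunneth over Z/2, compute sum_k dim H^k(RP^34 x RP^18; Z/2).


dim H^*(RP^n; Z/2) = n+1 (one Z/2 in each degree 0..n).
Total Betti number is multiplicative.
Total = (34+1) * (18+1) = 35 * 19 = 665

665


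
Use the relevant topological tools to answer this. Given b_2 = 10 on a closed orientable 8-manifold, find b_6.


Poincare duality for closed orientable n-manifolds: b_k = b_{n-k}.
Here n = 8, so b_6 = b_2 = 10

10


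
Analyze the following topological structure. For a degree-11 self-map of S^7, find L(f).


On S^7: L(f) = tr(f_0*) + (-1)^7 tr(f_7*) = 1 + (-1)^7 * deg(f).
L(f) = 1 + (-1)^7 * 11 = 1 + -11 = -10

-10


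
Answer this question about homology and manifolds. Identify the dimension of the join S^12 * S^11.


Join of spheres: S^m * S^n = S^{m+n+1}.
dim = 12 + 11 + 1 = 24

24


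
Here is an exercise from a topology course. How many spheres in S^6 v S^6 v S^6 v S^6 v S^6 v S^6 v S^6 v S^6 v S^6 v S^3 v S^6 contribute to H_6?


For a wedge of spheres, H_k (k>0) is free on one generator per sphere of dimension k.
Spheres of dimension 6: count = 10.
b_6 = 10

10


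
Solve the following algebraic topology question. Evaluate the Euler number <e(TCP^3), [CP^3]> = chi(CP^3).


For any closed oriented manifold, <e(TM),[M]> = chi(M).
chi(CP^3) = 3+1 = 4

4


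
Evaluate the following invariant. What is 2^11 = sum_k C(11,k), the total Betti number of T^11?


b_k(T^11) = C(11,k), so the sum over k is sum_k C(11,k) = 2^11.
Total = 2^11 = 2048

2048


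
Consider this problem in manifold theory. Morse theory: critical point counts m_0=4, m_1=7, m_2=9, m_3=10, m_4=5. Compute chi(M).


Morse theory: chi(M) = sum_k (-1)^k m_k where m_k = #(index-k critical points).
= (4) + (-7) + (9) + (-10) + (5) = 1

1


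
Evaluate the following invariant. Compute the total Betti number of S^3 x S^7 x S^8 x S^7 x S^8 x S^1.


Total Betti number is multiplicative under products.
Each S^d (d>=1) has total Betti number 2.
There are 6 sphere factors.
Total = 2^6 = 64

64


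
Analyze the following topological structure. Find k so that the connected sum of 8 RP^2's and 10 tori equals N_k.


Since a >= 1, the sum is non-orientable; each T^2 can be replaced by RP^2 # RP^2 (since T^2#RP^2 = 3RP^2).
Total crosscaps k = 8 + 2*10 = 28.
Check via chi: chi = 8*1 + 10*0 - (8+10-1)*2 = -26 = 2 - k = -26. Consistent.

28


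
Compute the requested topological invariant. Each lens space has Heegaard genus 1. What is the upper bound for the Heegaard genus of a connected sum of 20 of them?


Heegaard genus satisfies g(A#B) <= g(A) + g(B).
Each lens space has g = 1.
Upper bound: 20 * 1 = 20

20


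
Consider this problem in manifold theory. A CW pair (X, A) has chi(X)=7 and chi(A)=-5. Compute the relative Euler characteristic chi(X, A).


Relative Euler characteristic: chi(X, A) = chi(X) - chi(A).
= 7 - (-5) = 12

12


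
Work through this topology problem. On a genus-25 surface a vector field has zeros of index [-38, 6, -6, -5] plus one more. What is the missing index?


Poincare-Hopf: sum of indices = chi(M).
chi(Sigma_25) = 2 - 2*25 = -48.
Sum of known indices = -43.
x = chi - (sum known) = -48 - (-43) = -5

-5


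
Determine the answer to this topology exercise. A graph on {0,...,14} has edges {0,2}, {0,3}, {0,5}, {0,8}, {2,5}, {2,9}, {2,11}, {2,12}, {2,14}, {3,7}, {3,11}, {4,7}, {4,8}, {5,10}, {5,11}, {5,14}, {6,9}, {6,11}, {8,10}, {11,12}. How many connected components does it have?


Run DFS/union-find over 15 vertices.
V = 15, E = 20.
Number of components = 3

3


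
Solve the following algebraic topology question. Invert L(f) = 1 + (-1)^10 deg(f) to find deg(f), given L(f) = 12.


L(f) = 1 + (-1)^10 deg(f) on S^10.
12 = 1 + (-1)^10 * deg(f)
(-1)^10 * deg(f) = 11
deg(f) = 11

11


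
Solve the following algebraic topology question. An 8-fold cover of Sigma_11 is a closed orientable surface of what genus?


For an n-sheeted cover: chi(E) = n * chi(B).
chi(Sigma_11) = 2 - 2*11 = -20.
chi(E) = 8 * (-20) = -160.
genus(E) = (2 - chi(E))/2 = (2 - (-160))/2 = 162/2 = 81

81


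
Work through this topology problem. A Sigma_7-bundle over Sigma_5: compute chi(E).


For a fiber bundle F -> E -> B (with CW structure): chi(E) = chi(B) * chi(F).
chi(Sigma_5) = -8, chi(Sigma_7) = -12.
chi(E) = (-8) * (-12) = 96

96


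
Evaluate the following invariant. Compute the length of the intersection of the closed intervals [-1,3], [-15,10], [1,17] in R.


Intersection = [max(a_i), min(b_i)] = [1, 3].
Length = 3 - 1 = 2

2


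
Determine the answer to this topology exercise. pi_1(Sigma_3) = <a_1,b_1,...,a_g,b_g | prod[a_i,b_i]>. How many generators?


Standard presentation: pi_1(Sigma_g) = <a_1,b_1,...,a_g,b_g | [a_1,b_1]...[a_g,b_g] = 1>.
Number of generators = 2g = 2*3 = 6

6


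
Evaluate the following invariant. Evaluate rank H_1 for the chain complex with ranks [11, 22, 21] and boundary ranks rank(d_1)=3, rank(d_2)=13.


rank H_k = rank(ker d_k) - rank(im d_{k+1}).
rank(ker d_1) = rank(C_1) - rank(d_1) = 22 - 3 = 19.
rank(im d_{1+1}) = 13.
rank H_1 = 19 - 13 = 6

6


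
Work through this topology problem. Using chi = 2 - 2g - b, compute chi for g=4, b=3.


For a compact orientable surface with genus g and b boundary components: chi = 2 - 2g - b.
chi = 2 - 2*4 - 3 = 2 - 8 - 3 = -9

-9


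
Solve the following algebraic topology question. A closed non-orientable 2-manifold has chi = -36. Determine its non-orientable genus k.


chi = 2 - k for closed non-orientable surfaces with k crosscaps.
-36 = 2 - k
k = 2 - (-36) = 38

38


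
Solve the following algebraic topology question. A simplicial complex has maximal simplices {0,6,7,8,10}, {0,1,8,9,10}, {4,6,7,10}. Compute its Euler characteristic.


Enumerate all faces; f-vector: f_0=8, f_1=20, f_2=22, f_3=11, f_4=2.
chi = sum (-1)^k f_k = 1

1


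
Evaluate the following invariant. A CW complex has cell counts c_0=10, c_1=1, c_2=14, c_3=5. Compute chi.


chi = sum_k (-1)^k c_k.
= (-1)^0*10 + (-1)^1*1 + (-1)^2*14 + (-1)^3*5
= (10) + (-1) + (14) + (-5)
= 18

18


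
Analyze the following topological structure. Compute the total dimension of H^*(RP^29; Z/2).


H^k(RP^29; Z/2) = Z/2 for each 0 <= k <= 29.
Total dimension = 29 + 1 = 30

30


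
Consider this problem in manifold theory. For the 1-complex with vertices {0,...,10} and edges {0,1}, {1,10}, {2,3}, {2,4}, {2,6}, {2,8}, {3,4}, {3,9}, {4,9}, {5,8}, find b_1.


b_1 = E - V + (number of components).
E = 10, V = 11, components = 3.
b_1 = 10 - 11 + 3 = 2

2


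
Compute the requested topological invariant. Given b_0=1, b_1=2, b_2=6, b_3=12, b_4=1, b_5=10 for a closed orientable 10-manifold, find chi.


By Poincare duality b_k = b_{10-k}, so full Betti numbers: b_0=1, b_1=2, b_2=6, b_3=12, b_4=1, b_5=10, b_6=1, b_7=12, b_8=6, b_9=2, b_10=1.
chi = sum (-1)^k b_k = -22

-22


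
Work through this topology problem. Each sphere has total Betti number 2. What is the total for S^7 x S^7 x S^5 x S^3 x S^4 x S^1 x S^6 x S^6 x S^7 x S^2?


Total Betti number is multiplicative under products.
Each S^d (d>=1) has total Betti number 2.
There are 10 sphere factors.
Total = 2^10 = 1024

1024


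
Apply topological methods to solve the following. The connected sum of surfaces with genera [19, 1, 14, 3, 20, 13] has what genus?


Genus is additive under connected sum of orientable surfaces.
g = 19 + 1 + 14 + 3 + 20 + 13 = 70

70


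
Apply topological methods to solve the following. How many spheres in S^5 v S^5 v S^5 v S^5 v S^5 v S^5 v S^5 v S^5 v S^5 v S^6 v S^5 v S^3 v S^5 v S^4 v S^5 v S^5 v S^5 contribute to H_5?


For a wedge of spheres, H_k (k>0) is free on one generator per sphere of dimension k.
Spheres of dimension 5: count = 14.
b_5 = 14

14


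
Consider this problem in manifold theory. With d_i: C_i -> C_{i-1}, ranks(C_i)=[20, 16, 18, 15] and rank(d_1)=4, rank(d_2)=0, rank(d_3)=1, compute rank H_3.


rank H_k = rank(ker d_k) - rank(im d_{k+1}).
rank(ker d_3) = rank(C_3) - rank(d_3) = 15 - 1 = 14.
rank(im d_{3+1}) = 0.
rank H_3 = 14 - 0 = 14

14


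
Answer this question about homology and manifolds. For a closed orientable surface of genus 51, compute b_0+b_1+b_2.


For Sigma_51: b_0 = 1, b_1 = 2g = 102, b_2 = 1.
Total = 1 + 102 + 1 = 104

104


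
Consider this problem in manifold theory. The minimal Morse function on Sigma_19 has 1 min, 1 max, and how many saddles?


A perfect Morse function has m_k = b_k.
For Sigma_19: b_0=1, b_1=2g=38, b_2=1.
Saddles m_1 = 2g = 38

38


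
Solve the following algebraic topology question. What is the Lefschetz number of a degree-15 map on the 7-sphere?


On S^7: L(f) = tr(f_0*) + (-1)^7 tr(f_7*) = 1 + (-1)^7 * deg(f).
L(f) = 1 + (-1)^7 * 15 = 1 + -15 = -14

-14


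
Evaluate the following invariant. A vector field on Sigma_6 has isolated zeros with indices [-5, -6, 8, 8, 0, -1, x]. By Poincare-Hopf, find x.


Poincare-Hopf: sum of indices = chi(M).
chi(Sigma_6) = 2 - 2*6 = -10.
Sum of known indices = 4.
x = chi - (sum known) = -10 - (4) = -14

-14


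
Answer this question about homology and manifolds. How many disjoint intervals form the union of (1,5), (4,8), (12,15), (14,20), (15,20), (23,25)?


Sort and merge overlapping open intervals.
Merged: (1,8), (12,20), (23,25).
Number of components = 3

3


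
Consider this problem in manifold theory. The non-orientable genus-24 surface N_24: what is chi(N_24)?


For a non-orientable closed surface with k crosscaps: chi = 2 - k.
Here k = 24.
chi = 2 - 24 = -22

-22


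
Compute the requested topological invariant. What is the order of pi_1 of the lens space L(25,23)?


pi_1(L(p,q)) = Z/pZ for any q coprime to p.
|pi_1(L(25,23))| = 25

25


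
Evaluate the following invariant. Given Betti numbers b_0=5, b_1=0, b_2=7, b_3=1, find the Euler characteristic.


chi = sum_k (-1)^k b_k.
= (5) + (0) + (7) + (-1)
= 11

11


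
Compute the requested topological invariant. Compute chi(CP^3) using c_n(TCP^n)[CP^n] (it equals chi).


For any closed oriented manifold, <e(TM),[M]> = chi(M).
chi(CP^3) = 3+1 = 4

4


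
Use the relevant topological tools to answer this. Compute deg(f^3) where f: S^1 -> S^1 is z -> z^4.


deg(f) = 4. Degree is multiplicative: deg(f^3) = (deg f)^3.
deg(f^3) = (4)^3 = 64

64


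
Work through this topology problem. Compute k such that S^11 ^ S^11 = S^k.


S^m ^ S^n = S^{m+n}.
k = 11 + 11 = 22

22


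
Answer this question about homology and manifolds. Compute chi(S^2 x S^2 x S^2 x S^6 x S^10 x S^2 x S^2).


chi is multiplicative: chi(X x Y) = chi(X) chi(Y).
Each even-dim sphere has chi = 2. There are 7 factors.
chi = 2^7 = 128

128


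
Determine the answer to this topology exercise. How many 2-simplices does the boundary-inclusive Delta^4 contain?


Delta^4 has 4+1 vertices. A 2-face is a choice of 2+1 vertices.
f_2 = C(4+1, 2+1) = C(5,3) = 10

10


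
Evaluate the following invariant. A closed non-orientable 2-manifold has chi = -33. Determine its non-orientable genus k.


chi = 2 - k for closed non-orientable surfaces with k crosscaps.
-33 = 2 - k
k = 2 - (-33) = 35

35


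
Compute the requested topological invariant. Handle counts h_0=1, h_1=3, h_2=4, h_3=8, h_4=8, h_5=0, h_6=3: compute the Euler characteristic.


Handles of index k contribute (-1)^k to chi (same as CW cells).
chi = (1) + (-3) + (4) + (-8) + (8) + (0) + (3) = 5

5


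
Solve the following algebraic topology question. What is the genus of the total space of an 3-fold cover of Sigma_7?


For an n-sheeted cover: chi(E) = n * chi(B).
chi(Sigma_7) = 2 - 2*7 = -12.
chi(E) = 3 * (-12) = -36.
genus(E) = (2 - chi(E))/2 = (2 - (-36))/2 = 38/2 = 19

19


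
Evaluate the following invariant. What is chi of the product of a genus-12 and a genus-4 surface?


chi(Sigma_12) = 2 - 2*12 = -22
chi(Sigma_4) = 2 - 2*4 = -6
chi(product) = (-22) * (-6) = 132

132


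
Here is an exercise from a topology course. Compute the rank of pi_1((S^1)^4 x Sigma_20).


pi_1(A x B) = pi_1(A) x pi_1(B); rank of abelianization = b_1.
b_1(T^4) = 4, b_1(Sigma_20) = 2*20 = 40.
b_1(product) = 4 + 40 = 44

44


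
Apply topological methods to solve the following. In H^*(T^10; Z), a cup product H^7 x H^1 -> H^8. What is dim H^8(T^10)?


Cup product: H^p x H^q -> H^{p+q}; here p+q = 7+1 = 8.
rank H^k(T^n) = C(n,k).
C(10,8) = 45

45


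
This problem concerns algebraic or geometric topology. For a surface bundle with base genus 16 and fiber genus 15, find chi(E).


For a fiber bundle F -> E -> B (with CW structure): chi(E) = chi(B) * chi(F).
chi(Sigma_16) = -30, chi(Sigma_15) = -28.
chi(E) = (-30) * (-28) = 840

840


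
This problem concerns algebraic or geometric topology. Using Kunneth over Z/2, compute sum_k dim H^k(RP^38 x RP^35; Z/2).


dim H^*(RP^n; Z/2) = n+1 (one Z/2 in each degree 0..n).
Total Betti number is multiplicative.
Total = (38+1) * (35+1) = 39 * 36 = 1404

1404


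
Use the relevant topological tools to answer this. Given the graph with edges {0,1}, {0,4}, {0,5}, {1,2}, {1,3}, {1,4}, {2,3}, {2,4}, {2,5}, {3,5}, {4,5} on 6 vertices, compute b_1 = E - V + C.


b_1 = E - V + (number of components).
E = 11, V = 6, components = 1.
b_1 = 11 - 6 + 1 = 6

6


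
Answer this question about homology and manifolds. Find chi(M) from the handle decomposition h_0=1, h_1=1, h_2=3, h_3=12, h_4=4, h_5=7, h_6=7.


Handles of index k contribute (-1)^k to chi (same as CW cells).
chi = (1) + (-1) + (3) + (-12) + (4) + (-7) + (7) = -5

-5


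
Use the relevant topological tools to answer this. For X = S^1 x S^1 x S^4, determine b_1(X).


Each S^d has Poincare polynomial 1 + t^d.
The product S^1 x S^1 x S^4 has Poincare polynomial prod(1+t^d_i).
Expanding: b_0=1, b_1=2, b_2=1, b_4=1, b_5=2, b_6=1.
b_1 = 2

2


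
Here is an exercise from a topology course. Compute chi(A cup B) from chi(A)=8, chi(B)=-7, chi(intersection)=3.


chi(A cup B) = chi(A) + chi(B) - chi(A cap B)
= 8 + (-7) - (3)
= -2

-2


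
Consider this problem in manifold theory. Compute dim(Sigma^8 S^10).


Each suspension raises dimension by 1: Sigma S^n = S^{n+1}.
Sigma^8 S^10 = S^{10+8} = S^18

18


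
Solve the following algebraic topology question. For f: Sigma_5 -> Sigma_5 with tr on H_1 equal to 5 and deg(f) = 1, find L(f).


L(f) = tr(f_0*) - tr(f_1*) + tr(f_2*).
= 1 - (5) + (1)
= -3

-3


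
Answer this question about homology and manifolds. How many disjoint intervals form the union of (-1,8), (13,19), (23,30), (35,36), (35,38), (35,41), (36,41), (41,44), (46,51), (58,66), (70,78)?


Sort and merge overlapping open intervals.
Merged: (-1,8), (13,19), (23,30), (35,41), (41,44), (46,51), (58,66), (70,78).
Number of components = 8

8


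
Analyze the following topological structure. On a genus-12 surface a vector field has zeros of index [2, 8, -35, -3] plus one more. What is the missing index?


Poincare-Hopf: sum of indices = chi(M).
chi(Sigma_12) = 2 - 2*12 = -22.
Sum of known indices = -28.
x = chi - (sum known) = -22 - (-28) = 6

6


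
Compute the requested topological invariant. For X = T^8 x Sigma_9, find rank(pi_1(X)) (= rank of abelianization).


pi_1(A x B) = pi_1(A) x pi_1(B); rank of abelianization = b_1.
b_1(T^8) = 8, b_1(Sigma_9) = 2*9 = 18.
b_1(product) = 8 + 18 = 26

26


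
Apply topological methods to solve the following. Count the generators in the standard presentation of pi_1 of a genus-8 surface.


Standard presentation: pi_1(Sigma_g) = <a_1,b_1,...,a_g,b_g | [a_1,b_1]...[a_g,b_g] = 1>.
Number of generators = 2g = 2*8 = 16

16


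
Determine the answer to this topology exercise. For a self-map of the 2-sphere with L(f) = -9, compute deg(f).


L(f) = 1 + (-1)^2 deg(f) on S^2.
-9 = 1 + (-1)^2 * deg(f)
(-1)^2 * deg(f) = -10
deg(f) = -10

-10


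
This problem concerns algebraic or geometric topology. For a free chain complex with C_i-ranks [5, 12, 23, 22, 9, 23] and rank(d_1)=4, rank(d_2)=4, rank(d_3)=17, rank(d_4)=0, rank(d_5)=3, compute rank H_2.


rank H_k = rank(ker d_k) - rank(im d_{k+1}).
rank(ker d_2) = rank(C_2) - rank(d_2) = 23 - 4 = 19.
rank(im d_{2+1}) = 17.
rank H_2 = 19 - 17 = 2

2


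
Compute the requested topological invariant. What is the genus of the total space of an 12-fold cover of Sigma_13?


For an n-sheeted cover: chi(E) = n * chi(B).
chi(Sigma_13) = 2 - 2*13 = -24.
chi(E) = 12 * (-24) = -288.
genus(E) = (2 - chi(E))/2 = (2 - (-288))/2 = 290/2 = 145

145


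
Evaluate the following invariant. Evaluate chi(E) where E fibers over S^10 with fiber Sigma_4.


chi(S^10) = 2 (n even), chi(Sigma_4) = 2 - 2*4 = -6.
chi(E) = 2 * (-6) = -12

-12


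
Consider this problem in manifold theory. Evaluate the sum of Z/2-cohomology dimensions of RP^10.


H^k(RP^10; Z/2) = Z/2 for each 0 <= k <= 10.
Total dimension = 10 + 1 = 11

11


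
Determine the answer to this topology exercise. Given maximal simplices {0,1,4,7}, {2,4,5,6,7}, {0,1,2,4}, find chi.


Enumerate all faces; f-vector: f_0=7, f_1=17, f_2=17, f_3=7, f_4=1.
chi = sum (-1)^k f_k = 1

1


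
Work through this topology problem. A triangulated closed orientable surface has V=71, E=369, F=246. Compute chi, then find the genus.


chi = V - E + F = 71 - 369 + 246 = -52
For orientable closed surface: chi = 2 - 2g, so g = (2 - chi)/2.
g = (2 - (-52)) / 2 = 54 / 2 = 27

27


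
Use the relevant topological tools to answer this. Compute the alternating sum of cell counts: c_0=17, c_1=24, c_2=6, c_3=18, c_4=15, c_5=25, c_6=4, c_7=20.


chi = sum_k (-1)^k c_k.
= (-1)^0*17 + (-1)^1*24 + (-1)^2*6 + (-1)^3*18 + (-1)^4*15 + (-1)^5*25 + (-1)^6*4 + (-1)^7*20
= (17) + (-24) + (6) + (-18) + (15) + (-25) + (4) + (-20)
= -45

-45


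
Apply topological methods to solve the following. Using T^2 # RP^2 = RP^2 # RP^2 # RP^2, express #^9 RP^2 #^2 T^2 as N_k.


Since a >= 1, the sum is non-orientable; each T^2 can be replaced by RP^2 # RP^2 (since T^2#RP^2 = 3RP^2).
Total crosscaps k = 9 + 2*2 = 13.
Check via chi: chi = 9*1 + 2*0 - (9+2-1)*2 = -11 = 2 - k = -11. Consistent.

13


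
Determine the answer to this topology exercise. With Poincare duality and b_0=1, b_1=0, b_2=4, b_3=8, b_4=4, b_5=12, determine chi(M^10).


By Poincare duality b_k = b_{10-k}, so full Betti numbers: b_0=1, b_1=0, b_2=4, b_3=8, b_4=4, b_5=12, b_6=4, b_7=8, b_8=4, b_9=0, b_10=1.
chi = sum (-1)^k b_k = -10

-10


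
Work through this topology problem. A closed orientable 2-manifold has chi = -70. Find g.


chi = 2 - 2g for closed orientable surfaces.
-70 = 2 - 2g
2g = 2 - (-70) = 72
g = 36

36


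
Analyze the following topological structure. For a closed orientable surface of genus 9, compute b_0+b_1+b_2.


For Sigma_9: b_0 = 1, b_1 = 2g = 18, b_2 = 1.
Total = 1 + 18 + 1 = 20

20


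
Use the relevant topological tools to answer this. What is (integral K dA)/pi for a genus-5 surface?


Gauss-Bonnet: integral K dA = 2*pi*chi(M).
chi(Sigma_5) = 2 - 2*5 = -8.
(integral K dA)/pi = 2*chi = 2*(-8) = -16

-16


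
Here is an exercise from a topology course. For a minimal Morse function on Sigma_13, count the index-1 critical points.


A perfect Morse function has m_k = b_k.
For Sigma_13: b_0=1, b_1=2g=26, b_2=1.
Saddles m_1 = 2g = 26

26


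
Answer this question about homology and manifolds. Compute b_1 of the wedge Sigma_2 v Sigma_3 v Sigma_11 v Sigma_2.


For a wedge X v Y: reduced H_k(X v Y) = H_k(X) + H_k(Y).
Each Sigma_g contributes b_1 = 2g.
b_1 = 4 + 6 + 22 + 4 = 36

36


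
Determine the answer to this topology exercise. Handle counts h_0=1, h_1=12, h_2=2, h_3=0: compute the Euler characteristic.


Handles of index k contribute (-1)^k to chi (same as CW cells).
chi = (1) + (-12) + (2) + (0) = -9

-9


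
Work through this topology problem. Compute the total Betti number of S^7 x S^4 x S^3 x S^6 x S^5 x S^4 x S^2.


Total Betti number is multiplicative under products.
Each S^d (d>=1) has total Betti number 2.
There are 7 sphere factors.
Total = 2^7 = 128

128


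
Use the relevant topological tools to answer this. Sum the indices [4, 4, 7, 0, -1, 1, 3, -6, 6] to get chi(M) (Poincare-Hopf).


Poincare-Hopf: chi(M) = sum of indices of zeros.
chi = (4) + (4) + (7) + (0) + (-1) + (1) + (3) + (-6) + (6) = 18

18


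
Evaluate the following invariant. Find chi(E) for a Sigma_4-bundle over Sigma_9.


For a fiber bundle F -> E -> B (with CW structure): chi(E) = chi(B) * chi(F).
chi(Sigma_9) = -16, chi(Sigma_4) = -6.
chi(E) = (-16) * (-6) = 96

96


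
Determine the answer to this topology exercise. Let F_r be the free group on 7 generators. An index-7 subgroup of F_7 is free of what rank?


Nielsen-Schreier: an index-n subgroup of F_r is free of rank 1 + n(r-1).
Equivalently: chi(cover) = n*chi(base); chi(vee_r S^1) = 1 - 7 = -6.
chi(E) = 7*(-6) = -42; rank = 1 - chi(E) = 1 - (-42) = 43.
rank = 1 + 7*(7-1) = 1 + 42 = 43

43


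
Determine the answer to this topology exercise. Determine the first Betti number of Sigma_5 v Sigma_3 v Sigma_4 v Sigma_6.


For a wedge X v Y: reduced H_k(X v Y) = H_k(X) + H_k(Y).
Each Sigma_g contributes b_1 = 2g.
b_1 = 10 + 6 + 8 + 12 = 36

36


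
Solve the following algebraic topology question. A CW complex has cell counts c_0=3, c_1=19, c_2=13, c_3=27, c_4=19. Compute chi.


chi = sum_k (-1)^k c_k.
= (-1)^0*3 + (-1)^1*19 + (-1)^2*13 + (-1)^3*27 + (-1)^4*19
= (3) + (-19) + (13) + (-27) + (19)
= -11

-11


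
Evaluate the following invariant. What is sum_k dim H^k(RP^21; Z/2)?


H^k(RP^21; Z/2) = Z/2 for each 0 <= k <= 21.
Total dimension = 21 + 1 = 22

22


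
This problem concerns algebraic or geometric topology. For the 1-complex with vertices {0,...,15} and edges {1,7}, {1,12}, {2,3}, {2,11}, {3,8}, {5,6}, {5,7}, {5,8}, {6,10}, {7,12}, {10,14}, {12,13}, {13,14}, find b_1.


b_1 = E - V + (number of components).
E = 13, V = 16, components = 5.
b_1 = 13 - 16 + 5 = 2

2


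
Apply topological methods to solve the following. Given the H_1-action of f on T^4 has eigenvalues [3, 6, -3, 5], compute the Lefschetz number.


For a torus self-map: L(f) = det(I - A) where A acts on H_1.
L(f) = (1-3) * (1-6) * (1--3) * (1-5) = -2 * -5 * 4 * -4 = -160

-160


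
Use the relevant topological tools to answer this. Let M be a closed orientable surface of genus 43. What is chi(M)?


For a closed orientable surface of genus g: chi = 2 - 2g.
Here g = 43.
chi = 2 - 2*43 = 2 - 86 = -84

-84


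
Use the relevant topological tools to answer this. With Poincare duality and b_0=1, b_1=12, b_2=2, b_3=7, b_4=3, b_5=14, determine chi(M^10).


By Poincare duality b_k = b_{10-k}, so full Betti numbers: b_0=1, b_1=12, b_2=2, b_3=7, b_4=3, b_5=14, b_6=3, b_7=7, b_8=2, b_9=12, b_10=1.
chi = sum (-1)^k b_k = -40

-40


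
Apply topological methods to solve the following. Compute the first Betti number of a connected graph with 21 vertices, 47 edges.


For a connected graph: rank(pi_1) = b_1 = E - V + 1 = 1 - chi.
chi = V - E = 21 - 47 = -26.
rank = 1 - (-26) = 47 - 21 + 1 = 27

27


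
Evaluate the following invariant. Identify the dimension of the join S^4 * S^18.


Join of spheres: S^m * S^n = S^{m+n+1}.
dim = 4 + 18 + 1 = 23

23


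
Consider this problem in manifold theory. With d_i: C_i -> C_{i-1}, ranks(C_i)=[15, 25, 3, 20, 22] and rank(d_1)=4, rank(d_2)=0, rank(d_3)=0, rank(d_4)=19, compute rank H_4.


rank H_k = rank(ker d_k) - rank(im d_{k+1}).
rank(ker d_4) = rank(C_4) - rank(d_4) = 22 - 19 = 3.
rank(im d_{4+1}) = 0.
rank H_4 = 3 - 0 = 3

3


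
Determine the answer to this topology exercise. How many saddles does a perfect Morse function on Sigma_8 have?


A perfect Morse function has m_k = b_k.
For Sigma_8: b_0=1, b_1=2g=16, b_2=1.
Saddles m_1 = 2g = 16

16


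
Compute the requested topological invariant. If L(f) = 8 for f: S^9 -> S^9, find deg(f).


L(f) = 1 + (-1)^9 deg(f) on S^9.
8 = 1 + (-1)^9 * deg(f)
(-1)^9 * deg(f) = 7
deg(f) = -7

-7


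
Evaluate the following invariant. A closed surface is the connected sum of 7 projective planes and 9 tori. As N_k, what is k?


Since a >= 1, the sum is non-orientable; each T^2 can be replaced by RP^2 # RP^2 (since T^2#RP^2 = 3RP^2).
Total crosscaps k = 7 + 2*9 = 25.
Check via chi: chi = 7*1 + 9*0 - (7+9-1)*2 = -23 = 2 - k = -23. Consistent.

25


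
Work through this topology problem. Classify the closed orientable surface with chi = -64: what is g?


chi = 2 - 2g for closed orientable surfaces.
-64 = 2 - 2g
2g = 2 - (-64) = 66
g = 33

33


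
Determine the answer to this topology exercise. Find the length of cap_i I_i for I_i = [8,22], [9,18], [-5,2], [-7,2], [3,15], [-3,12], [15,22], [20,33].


Intersection = [max(a_i), min(b_i)] = [20, 2].
Since 20 > 2, the intersection is empty.
Length = 0

0
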